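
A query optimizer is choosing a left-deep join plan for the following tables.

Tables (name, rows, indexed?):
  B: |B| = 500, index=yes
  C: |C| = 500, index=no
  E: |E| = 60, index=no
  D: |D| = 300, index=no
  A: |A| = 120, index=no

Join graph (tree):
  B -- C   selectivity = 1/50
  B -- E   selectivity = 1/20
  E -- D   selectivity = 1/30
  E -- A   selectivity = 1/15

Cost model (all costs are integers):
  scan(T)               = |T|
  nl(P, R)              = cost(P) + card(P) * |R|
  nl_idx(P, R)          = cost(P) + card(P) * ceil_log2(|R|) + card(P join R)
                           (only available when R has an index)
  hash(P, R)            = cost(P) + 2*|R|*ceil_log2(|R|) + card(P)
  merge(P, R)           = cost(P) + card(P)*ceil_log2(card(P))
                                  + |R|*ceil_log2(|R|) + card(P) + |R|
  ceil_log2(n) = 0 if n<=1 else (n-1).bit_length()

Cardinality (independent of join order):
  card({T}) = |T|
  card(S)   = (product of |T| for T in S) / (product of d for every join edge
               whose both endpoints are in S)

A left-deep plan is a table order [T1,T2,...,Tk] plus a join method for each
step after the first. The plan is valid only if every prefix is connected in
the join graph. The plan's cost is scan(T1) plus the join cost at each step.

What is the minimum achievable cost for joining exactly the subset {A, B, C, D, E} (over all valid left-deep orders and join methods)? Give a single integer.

Selinger DP over subsets of {A,B,C,D,E}:
  {B}: scan cost=500, card=500
  {C}: scan cost=500, card=500
  {E}: scan cost=60, card=60
  {D}: scan cost=300, card=300
  {A}: scan cost=120, card=120
  {BC}: card=5000; try (C,hash)→10000, (B,hash)→10000, (B,nl_idx)→10000, (C,merge)→10500, (B,merge)→10500, (C,nl)→250500 …(+1); best=10000 via (C,hash)
  {BE}: card=1500; try (E,hash)→1720, (B,nl_idx)→2100, (B,merge)→5480, (E,merge)→5920, (B,hash)→9120, (B,nl)→30060 …(+1); best=1720 via (E,hash)
  {DE}: card=600; try (E,hash)→1320, (D,merge)→3480, (E,merge)→3720, (D,hash)→5520, (D,nl)→18060, (E,nl)→18300; best=1320 via (E,hash)
  {AE}: card=480; try (E,hash)→960, (A,merge)→1440, (E,merge)→1500, (A,hash)→1800, (A,nl)→7260, (E,nl)→7320; best=960 via (E,hash)
  {BCE}: card=15000; try (C,hash)→12220, (E,hash)→15720, (C,merge)→24720, (E,merge)→80420, (E,nl)→310000, (C,nl)→751720; best=12220 via (C,hash)
  {BDE}: card=15000; try (D,hash)→8620, (B,hash)→10920, (B,merge)→12920, (B,nl_idx)→21720, (D,merge)→22720, (B,nl)→301320 …(+1); best=8620 via (D,hash)
  {ABE}: card=12000; try (A,hash)→4900, (B,hash)→10440, (B,merge)→10760, (B,nl_idx)→17280, (A,merge)→20680, (A,nl)→181720 …(+1); best=4900 via (A,hash)
  {ADE}: card=4800; try (A,hash)→3600, (D,hash)→6840, (D,merge)→8760, (A,merge)→8880, (A,nl)→73320, (D,nl)→144960; best=3600 via (A,hash)
  {BCDE}: card=150000; try (D,hash)→32620, (C,hash)→32620, (C,merge)→238620, (D,merge)→240220, (D,nl)→4512220, (C,nl)→7508620; best=32620 via (D,hash)
  {ABCE}: card=120000; try (C,hash)→25900, (A,hash)→28900, (C,merge)→189900, (A,merge)→238180, (A,nl)→1812220, (C,nl)→6004900; best=25900 via (C,hash)
  {ABDE}: card=120000; try (B,hash)→17400, (D,hash)→22300, (A,hash)→25300, (B,merge)→75800, (B,nl_idx)→166800, (D,merge)→187900 …(+4); best=17400 via (B,hash)
  {ABCDE}: card=1200000; try (C,hash)→146400, (D,hash)→151300, (A,hash)→184300, (C,merge)→2182400, (D,merge)→2188900, (A,merge)→2883580 …(+3); best=146400 via (C,hash)

146400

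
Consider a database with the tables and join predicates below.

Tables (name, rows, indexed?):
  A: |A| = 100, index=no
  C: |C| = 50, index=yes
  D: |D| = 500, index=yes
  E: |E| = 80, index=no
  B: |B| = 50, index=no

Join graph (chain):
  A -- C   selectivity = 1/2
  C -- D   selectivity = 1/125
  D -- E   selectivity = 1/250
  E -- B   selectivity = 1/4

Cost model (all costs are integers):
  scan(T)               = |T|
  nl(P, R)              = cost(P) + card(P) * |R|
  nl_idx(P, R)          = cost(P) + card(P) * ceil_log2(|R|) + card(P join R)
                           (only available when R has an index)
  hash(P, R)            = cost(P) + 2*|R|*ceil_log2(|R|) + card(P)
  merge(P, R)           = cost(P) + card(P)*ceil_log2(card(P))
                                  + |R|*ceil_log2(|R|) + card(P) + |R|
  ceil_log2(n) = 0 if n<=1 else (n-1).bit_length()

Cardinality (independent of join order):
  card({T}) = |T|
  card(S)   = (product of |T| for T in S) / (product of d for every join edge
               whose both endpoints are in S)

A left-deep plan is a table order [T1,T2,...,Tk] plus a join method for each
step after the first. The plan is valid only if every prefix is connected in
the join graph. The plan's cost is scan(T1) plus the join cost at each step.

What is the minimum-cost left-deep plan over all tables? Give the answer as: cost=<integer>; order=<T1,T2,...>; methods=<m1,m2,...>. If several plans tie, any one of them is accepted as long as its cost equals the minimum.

Selinger DP (subsets sized 1..n):
  {A}: scan cost=100, card=100
  {C}: scan cost=50, card=50
  {D}: scan cost=500, card=500
  {E}: scan cost=80, card=80
  {B}: scan cost=50, card=50
  {AC}: card=2500; try (C,hash)→800, (A,merge)→1200, (C,merge)→1250, (A,hash)→1500, (C,nl_idx)→3200, (A,nl)→5050 …(+1); best=800 via (C,hash)
  {CD}: card=200; try (D,nl_idx)→700, (C,hash)→1600, (C,nl_idx)→3700, (D,merge)→5400, (C,merge)→5850, (D,hash)→9100 …(+2); best=700 via (D,nl_idx)
  {DE}: card=160; try (D,nl_idx)→960, (E,hash)→2120, (D,merge)→5720, (E,merge)→6140, (D,hash)→9160, (D,nl)→40080 …(+1); best=960 via (D,nl_idx)
  {BE}: card=1000; try (B,hash)→760, (E,merge)→1040, (B,merge)→1070, (E,hash)→1220, (E,nl)→4050, (B,nl)→4080; best=760 via (B,hash)
  {ACD}: card=10000; try (A,hash)→2300, (A,merge)→3300, (D,hash)→12300, (A,nl)→20700, (D,nl_idx)→33300, (D,merge)→38300 …(+1); best=2300 via (A,hash)
  {CDE}: card=64; try (C,hash)→1720, (C,nl_idx)→1984, (E,hash)→2020, (C,merge)→2750, (E,merge)→3140, (C,nl)→8960 …(+1); best=1720 via (C,hash)
  {BDE}: card=2000; try (B,hash)→1720, (B,merge)→2750, (B,nl)→8960, (D,hash)→10760, (D,nl_idx)→11760, (D,merge)→16760 …(+1); best=1720 via (B,hash)
  {ACDE}: card=3200; try (A,merge)→2968, (A,hash)→3184, (A,nl)→8120, (E,hash)→13420, (E,merge)→152940, (E,nl)→802300; best=2968 via (A,merge)
  {BCDE}: card=800; try (B,hash)→2384, (B,merge)→2518, (C,hash)→4320, (B,nl)→4920, (C,nl_idx)→14520, (C,merge)→26070 …(+1); best=2384 via (B,hash)
  {ABCDE}: card=40000; try (A,hash)→4584, (B,hash)→6768, (A,merge)→11984, (B,merge)→44918, (A,nl)→82384, (B,nl)→162968; best=4584 via (A,hash)

cost=4584; order=E,D,C,B,A; methods=nl_idx,hash,hash,hash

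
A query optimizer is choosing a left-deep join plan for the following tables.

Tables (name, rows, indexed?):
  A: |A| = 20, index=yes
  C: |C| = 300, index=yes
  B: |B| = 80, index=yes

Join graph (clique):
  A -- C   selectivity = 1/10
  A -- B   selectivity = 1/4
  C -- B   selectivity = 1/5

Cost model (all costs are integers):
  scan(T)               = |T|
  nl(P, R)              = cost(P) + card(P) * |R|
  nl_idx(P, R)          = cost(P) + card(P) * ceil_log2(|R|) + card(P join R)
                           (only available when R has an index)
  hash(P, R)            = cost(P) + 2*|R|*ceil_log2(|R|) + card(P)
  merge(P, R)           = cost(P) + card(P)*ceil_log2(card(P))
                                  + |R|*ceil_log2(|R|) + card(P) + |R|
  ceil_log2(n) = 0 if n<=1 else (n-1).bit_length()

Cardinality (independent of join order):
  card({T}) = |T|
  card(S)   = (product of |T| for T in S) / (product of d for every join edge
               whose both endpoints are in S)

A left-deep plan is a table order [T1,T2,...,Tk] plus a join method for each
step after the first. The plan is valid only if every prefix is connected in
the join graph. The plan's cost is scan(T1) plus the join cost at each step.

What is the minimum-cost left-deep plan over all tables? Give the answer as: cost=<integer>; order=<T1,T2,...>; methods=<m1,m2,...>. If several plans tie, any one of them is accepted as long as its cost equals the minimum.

Selinger DP (subsets sized 1..n):
  {A}: scan cost=20, card=20
  {C}: scan cost=300, card=300
  {B}: scan cost=80, card=80
  {AC}: card=600; try (C,nl_idx)→800, (A,hash)→800, (A,nl_idx)→2400, (C,merge)→3140, (A,merge)→3420, (C,hash)→5440 …(+2); best=800 via (C,nl_idx)
  {AB}: card=400; try (A,hash)→360, (B,nl_idx)→560, (B,merge)→780, (A,merge)→840, (A,nl_idx)→880, (B,hash)→1160 …(+2); best=360 via (A,hash)
  {BC}: card=4800; try (B,hash)→1720, (C,merge)→3720, (B,merge)→3940, (C,hash)→5560, (C,nl_idx)→5600, (B,nl_idx)→7200 …(+2); best=1720 via (B,hash)
  {ABC}: card=2400; try (B,hash)→2520, (C,hash)→6160, (C,nl_idx)→6360, (A,hash)→6720, (C,merge)→7360, (B,nl_idx)→7400 …(+6); best=2520 via (B,hash)

cost=2520; order=A,C,B; methods=nl_idx,hash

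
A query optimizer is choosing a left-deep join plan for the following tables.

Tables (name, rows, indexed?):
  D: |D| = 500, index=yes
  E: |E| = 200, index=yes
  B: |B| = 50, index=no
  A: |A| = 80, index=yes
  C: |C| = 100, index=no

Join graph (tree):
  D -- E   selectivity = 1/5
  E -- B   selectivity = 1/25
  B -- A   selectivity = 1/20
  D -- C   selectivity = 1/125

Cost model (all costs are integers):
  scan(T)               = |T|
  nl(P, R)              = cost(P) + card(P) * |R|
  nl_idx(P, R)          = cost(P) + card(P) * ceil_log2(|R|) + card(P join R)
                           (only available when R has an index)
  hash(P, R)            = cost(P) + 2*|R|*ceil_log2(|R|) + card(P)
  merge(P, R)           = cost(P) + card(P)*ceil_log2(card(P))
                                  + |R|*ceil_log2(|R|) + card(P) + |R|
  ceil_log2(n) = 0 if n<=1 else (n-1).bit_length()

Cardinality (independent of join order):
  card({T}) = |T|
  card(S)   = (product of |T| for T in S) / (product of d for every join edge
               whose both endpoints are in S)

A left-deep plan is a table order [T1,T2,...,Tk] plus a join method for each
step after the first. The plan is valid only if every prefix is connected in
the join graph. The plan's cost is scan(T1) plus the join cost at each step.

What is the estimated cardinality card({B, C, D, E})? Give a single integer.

Tables in S: B(50), C(100), D(500), E(200)
Edges inside S: D-E(d=5), E-B(d=25), D-C(d=125)
numerator = 50 * 100 * 500 * 200 = 500000000
denominator = 5 * 25 * 125 = 15625
card(S) = 500000000 / 15625 = 32000

32000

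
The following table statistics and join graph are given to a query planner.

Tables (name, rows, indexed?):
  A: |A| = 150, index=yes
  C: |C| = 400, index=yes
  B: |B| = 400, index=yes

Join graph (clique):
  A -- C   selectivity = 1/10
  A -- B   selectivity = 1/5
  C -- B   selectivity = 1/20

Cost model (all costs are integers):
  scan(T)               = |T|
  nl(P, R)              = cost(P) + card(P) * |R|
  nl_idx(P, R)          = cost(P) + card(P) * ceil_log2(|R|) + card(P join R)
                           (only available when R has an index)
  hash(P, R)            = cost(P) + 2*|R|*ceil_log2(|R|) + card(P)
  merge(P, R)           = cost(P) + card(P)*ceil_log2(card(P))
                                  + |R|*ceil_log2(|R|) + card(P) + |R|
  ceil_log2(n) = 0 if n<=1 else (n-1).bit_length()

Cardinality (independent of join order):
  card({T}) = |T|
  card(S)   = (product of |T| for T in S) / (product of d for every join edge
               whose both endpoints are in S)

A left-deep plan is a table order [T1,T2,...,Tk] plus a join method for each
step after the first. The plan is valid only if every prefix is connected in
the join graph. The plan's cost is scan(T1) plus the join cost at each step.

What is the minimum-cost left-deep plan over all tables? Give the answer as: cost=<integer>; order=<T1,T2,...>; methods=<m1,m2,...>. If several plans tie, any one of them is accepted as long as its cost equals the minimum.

Selinger DP (subsets sized 1..n):
  {A}: scan cost=150, card=150
  {C}: scan cost=400, card=400
  {B}: scan cost=400, card=400
  {AC}: card=6000; try (A,hash)→3200, (C,merge)→5500, (A,merge)→5750, (C,hash)→7500, (C,nl_idx)→7500, (A,nl_idx)→9600 …(+2); best=3200 via (A,hash)
  {AB}: card=12000; try (A,hash)→3200, (B,merge)→5500, (A,merge)→5750, (B,hash)→7500, (B,nl_idx)→13500, (A,nl_idx)→15600 …(+2); best=3200 via (A,hash)
  {BC}: card=8000; try (C,hash)→8000, (B,hash)→8000, (C,merge)→8400, (B,merge)→8400, (C,nl_idx)→12000, (B,nl_idx)→12000 …(+2); best=8000 via (C,hash)
  {ABC}: card=24000; try (B,hash)→16400, (A,hash)→18400, (C,hash)→22400, (B,nl_idx)→81200, (B,merge)→91200, (A,nl_idx)→96000 …(+6); best=16400 via (B,hash)

cost=16400; order=C,A,B; methods=hash,hash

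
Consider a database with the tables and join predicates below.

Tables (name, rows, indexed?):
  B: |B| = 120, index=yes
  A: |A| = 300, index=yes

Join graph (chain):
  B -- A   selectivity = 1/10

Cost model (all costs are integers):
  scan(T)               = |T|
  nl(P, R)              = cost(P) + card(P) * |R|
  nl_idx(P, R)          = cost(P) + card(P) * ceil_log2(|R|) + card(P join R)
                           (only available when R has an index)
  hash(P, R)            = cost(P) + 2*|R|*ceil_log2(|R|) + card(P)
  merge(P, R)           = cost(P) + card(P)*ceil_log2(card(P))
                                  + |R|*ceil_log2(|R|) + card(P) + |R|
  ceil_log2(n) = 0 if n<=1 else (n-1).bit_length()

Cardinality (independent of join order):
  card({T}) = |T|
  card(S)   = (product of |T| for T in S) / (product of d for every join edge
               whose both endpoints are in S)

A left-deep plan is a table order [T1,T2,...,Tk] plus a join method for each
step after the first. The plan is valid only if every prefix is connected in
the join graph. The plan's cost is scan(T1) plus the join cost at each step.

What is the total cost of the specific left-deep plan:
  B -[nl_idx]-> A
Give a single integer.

step 1: scan B: cost=120, card=120
step 2: join A via nl_idx
    card(P join A) = 120*300/(10) = 3600
    cost = 120 + 120*9 + 3600 = 4800

4800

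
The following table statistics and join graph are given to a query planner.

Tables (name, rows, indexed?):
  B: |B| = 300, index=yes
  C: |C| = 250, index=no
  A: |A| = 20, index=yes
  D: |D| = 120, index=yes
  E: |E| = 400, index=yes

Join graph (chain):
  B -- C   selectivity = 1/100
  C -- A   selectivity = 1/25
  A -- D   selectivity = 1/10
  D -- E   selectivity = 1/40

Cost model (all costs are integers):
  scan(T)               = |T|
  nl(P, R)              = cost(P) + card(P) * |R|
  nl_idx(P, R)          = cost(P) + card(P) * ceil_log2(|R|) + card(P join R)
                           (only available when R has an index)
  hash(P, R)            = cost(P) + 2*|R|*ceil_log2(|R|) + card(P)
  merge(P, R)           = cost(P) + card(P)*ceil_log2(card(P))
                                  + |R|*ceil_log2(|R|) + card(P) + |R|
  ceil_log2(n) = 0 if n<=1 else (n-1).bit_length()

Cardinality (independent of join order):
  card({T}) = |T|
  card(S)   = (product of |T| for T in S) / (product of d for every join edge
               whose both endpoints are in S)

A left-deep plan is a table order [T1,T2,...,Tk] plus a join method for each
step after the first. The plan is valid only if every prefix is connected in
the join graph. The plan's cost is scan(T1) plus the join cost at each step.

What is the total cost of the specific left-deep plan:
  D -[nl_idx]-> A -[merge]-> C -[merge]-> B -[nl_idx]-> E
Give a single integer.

176370

step 1: scan D: cost=120, card=120
step 2: join A via nl_idx
    card(P join A) = 120*20/(10) = 240
    cost = 120 + 120*5 + 240 = 960
step 3: join C via merge
    card(P join C) = 240*250/(25) = 2400
    cost = 960 + 240*8 + 250*8 + 240 + 250 = 5370
step 4: join B via merge
    card(P join B) = 2400*300/(100) = 7200
    cost = 5370 + 2400*12 + 300*9 + 2400 + 300 = 39570
step 5: join E via nl_idx
    card(P join E) = 7200*400/(40) = 72000
    cost = 39570 + 7200*9 + 72000 = 176370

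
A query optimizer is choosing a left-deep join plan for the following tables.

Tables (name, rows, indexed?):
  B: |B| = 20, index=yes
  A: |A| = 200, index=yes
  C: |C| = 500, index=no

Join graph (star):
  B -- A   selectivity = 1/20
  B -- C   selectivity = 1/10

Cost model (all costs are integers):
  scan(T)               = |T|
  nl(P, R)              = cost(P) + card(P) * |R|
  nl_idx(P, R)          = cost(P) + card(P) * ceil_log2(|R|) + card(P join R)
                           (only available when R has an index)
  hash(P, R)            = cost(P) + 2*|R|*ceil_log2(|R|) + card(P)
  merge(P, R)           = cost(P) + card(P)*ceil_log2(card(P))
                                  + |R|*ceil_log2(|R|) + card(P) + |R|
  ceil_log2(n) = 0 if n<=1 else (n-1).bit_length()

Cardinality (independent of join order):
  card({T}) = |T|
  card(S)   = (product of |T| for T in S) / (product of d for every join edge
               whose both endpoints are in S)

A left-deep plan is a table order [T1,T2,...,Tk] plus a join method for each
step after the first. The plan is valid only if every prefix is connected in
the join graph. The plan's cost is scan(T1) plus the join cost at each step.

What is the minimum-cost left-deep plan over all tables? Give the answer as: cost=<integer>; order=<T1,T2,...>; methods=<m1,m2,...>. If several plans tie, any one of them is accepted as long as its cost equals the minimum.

cost=5400; order=C,B,A; methods=hash,hash

Selinger DP (subsets sized 1..n):
  {B}: scan cost=20, card=20
  {A}: scan cost=200, card=200
  {C}: scan cost=500, card=500
  {AB}: card=200; try (A,nl_idx)→380, (B,hash)→600, (B,nl_idx)→1400, (A,merge)→1940, (B,merge)→2120, (A,hash)→3240 …(+2); best=380 via (A,nl_idx)
  {BC}: card=1000; try (B,hash)→1200, (B,nl_idx)→4000, (C,merge)→5140, (B,merge)→5620, (C,hash)→9040, (C,nl)→10020 …(+1); best=1200 via (B,hash)
  {ABC}: card=10000; try (A,hash)→5400, (C,merge)→7180, (C,hash)→9580, (A,merge)→14000, (A,nl_idx)→19200, (C,nl)→100380 …(+1); best=5400 via (A,hash)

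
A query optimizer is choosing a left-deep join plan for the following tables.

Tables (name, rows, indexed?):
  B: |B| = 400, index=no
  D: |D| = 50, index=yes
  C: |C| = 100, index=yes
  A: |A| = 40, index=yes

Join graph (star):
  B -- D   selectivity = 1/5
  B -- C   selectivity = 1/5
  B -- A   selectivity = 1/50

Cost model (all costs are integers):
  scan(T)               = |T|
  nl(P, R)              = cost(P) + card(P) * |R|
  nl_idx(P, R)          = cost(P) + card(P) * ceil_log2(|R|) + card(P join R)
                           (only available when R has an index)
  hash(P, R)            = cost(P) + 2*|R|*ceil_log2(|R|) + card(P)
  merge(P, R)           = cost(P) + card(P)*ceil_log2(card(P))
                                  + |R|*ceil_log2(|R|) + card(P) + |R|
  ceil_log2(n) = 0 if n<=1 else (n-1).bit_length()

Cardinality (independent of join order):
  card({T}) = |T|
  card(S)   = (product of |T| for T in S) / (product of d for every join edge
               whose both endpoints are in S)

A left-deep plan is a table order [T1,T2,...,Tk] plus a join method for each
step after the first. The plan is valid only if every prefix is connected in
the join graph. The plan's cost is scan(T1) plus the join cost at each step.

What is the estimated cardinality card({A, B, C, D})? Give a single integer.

64000

Tables in S: A(40), B(400), C(100), D(50)
Edges inside S: B-D(d=5), B-C(d=5), B-A(d=50)
numerator = 40 * 400 * 100 * 50 = 80000000
denominator = 5 * 5 * 50 = 1250
card(S) = 80000000 / 1250 = 64000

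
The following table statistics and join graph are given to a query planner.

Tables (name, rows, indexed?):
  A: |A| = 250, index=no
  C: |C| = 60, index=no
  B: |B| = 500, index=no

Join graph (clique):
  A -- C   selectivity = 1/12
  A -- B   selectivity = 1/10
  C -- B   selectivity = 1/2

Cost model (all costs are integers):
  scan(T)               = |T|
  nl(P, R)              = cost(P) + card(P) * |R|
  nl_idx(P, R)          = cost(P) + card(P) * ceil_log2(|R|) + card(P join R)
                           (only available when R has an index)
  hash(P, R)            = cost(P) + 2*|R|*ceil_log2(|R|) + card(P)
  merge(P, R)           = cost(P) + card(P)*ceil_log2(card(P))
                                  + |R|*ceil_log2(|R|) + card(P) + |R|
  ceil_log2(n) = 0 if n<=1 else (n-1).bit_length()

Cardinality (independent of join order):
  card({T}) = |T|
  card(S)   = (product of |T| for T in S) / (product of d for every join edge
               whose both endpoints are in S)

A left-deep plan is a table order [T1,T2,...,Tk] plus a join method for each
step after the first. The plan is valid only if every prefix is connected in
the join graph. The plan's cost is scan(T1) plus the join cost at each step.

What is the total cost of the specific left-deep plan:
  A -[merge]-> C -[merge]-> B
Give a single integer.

22920

step 1: scan A: cost=250, card=250
step 2: join C via merge
    card(P join C) = 250*60/(12) = 1250
    cost = 250 + 250*8 + 60*6 + 250 + 60 = 2920
step 3: join B via merge
    card(P join B) = 1250*500/(10*2) = 31250
    cost = 2920 + 1250*11 + 500*9 + 1250 + 500 = 22920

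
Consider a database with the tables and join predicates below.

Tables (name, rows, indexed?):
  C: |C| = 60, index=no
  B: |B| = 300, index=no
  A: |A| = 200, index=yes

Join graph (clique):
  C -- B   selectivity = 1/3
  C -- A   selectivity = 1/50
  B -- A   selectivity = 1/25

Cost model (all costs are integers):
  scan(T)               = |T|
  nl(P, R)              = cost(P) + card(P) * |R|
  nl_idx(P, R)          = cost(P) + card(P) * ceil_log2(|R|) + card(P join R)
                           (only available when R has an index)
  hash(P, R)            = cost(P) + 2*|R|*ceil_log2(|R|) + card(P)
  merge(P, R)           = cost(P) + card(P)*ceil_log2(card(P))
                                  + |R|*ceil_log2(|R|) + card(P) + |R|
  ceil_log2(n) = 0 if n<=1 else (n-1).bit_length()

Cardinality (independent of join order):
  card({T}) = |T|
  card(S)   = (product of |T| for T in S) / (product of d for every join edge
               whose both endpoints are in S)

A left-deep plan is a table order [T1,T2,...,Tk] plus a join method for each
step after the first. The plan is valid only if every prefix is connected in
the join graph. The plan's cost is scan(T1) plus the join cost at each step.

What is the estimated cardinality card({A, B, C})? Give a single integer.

960

Tables in S: A(200), B(300), C(60)
Edges inside S: C-B(d=3), C-A(d=50), B-A(d=25)
numerator = 200 * 300 * 60 = 3600000
denominator = 3 * 50 * 25 = 3750
card(S) = 3600000 / 3750 = 960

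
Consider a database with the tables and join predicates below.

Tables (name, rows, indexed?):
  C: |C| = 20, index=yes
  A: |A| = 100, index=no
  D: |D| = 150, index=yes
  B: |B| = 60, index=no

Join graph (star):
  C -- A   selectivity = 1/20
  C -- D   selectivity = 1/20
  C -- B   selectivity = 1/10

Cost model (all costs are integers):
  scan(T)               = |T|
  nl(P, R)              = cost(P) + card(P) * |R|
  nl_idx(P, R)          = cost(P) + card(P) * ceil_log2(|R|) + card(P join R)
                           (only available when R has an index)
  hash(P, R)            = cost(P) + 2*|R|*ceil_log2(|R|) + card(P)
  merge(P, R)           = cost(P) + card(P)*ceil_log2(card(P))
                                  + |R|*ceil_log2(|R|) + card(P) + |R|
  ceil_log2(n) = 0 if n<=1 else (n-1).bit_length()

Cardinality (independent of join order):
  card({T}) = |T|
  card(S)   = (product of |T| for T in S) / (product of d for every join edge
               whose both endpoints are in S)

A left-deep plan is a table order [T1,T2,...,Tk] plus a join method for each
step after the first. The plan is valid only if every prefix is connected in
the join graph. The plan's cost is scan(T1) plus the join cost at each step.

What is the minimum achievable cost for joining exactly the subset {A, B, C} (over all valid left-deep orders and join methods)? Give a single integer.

1220

Selinger DP over subsets of {A,B,C}:
  {C}: scan cost=20, card=20
  {A}: scan cost=100, card=100
  {B}: scan cost=60, card=60
  {AC}: card=100; try (C,hash)→400, (C,nl_idx)→700, (A,merge)→940, (C,merge)→1020, (A,hash)→1440, (A,nl)→2020 …(+1); best=400 via (C,hash)
  {BC}: card=120; try (C,hash)→320, (C,nl_idx)→480, (B,merge)→560, (C,merge)→600, (B,hash)→760, (B,nl)→1220 …(+1); best=320 via (C,hash)
  {ABC}: card=600; try (B,hash)→1220, (B,merge)→1620, (A,hash)→1840, (A,merge)→2080, (B,nl)→6400, (A,nl)→12320; best=1220 via (B,hash)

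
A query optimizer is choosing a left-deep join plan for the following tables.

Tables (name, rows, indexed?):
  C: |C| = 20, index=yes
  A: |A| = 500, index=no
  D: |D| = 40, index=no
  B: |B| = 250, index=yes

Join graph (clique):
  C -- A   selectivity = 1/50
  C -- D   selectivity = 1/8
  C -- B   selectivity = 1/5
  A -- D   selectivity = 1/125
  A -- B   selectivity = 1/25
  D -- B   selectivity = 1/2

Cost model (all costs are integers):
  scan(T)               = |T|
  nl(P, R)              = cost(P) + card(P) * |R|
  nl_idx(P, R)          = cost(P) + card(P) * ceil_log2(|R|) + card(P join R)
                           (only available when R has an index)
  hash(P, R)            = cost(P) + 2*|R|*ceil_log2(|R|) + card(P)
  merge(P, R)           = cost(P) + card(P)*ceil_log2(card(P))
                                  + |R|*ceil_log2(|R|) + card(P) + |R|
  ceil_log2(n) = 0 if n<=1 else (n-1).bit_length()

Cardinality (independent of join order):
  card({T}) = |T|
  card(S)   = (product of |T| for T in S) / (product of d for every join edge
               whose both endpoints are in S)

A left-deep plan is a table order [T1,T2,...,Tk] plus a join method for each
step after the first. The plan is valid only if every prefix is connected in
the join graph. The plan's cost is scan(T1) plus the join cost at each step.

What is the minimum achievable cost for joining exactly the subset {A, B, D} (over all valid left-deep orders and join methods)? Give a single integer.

Selinger DP over subsets of {A,B,D}:
  {A}: scan cost=500, card=500
  {D}: scan cost=40, card=40
  {B}: scan cost=250, card=250
  {AD}: card=160; try (D,hash)→1480, (A,merge)→5320, (D,merge)→5780, (A,hash)→9080, (A,nl)→20040, (D,nl)→20500; best=1480 via (D,hash)
  {AB}: card=5000; try (B,hash)→5000, (A,merge)→7500, (B,merge)→7750, (B,nl_idx)→9500, (A,hash)→9500, (A,nl)→125250 …(+1); best=5000 via (B,hash)
  {BD}: card=5000; try (D,hash)→980, (B,merge)→2570, (D,merge)→2780, (B,hash)→4080, (B,nl_idx)→5360, (B,nl)→10040 …(+1); best=980 via (D,hash)
  {ABD}: card=800; try (B,nl_idx)→3560, (B,merge)→5170, (B,hash)→5640, (D,hash)→10480, (A,hash)→14980, (B,nl)→41480 …(+4); best=3560 via (B,nl_idx)

3560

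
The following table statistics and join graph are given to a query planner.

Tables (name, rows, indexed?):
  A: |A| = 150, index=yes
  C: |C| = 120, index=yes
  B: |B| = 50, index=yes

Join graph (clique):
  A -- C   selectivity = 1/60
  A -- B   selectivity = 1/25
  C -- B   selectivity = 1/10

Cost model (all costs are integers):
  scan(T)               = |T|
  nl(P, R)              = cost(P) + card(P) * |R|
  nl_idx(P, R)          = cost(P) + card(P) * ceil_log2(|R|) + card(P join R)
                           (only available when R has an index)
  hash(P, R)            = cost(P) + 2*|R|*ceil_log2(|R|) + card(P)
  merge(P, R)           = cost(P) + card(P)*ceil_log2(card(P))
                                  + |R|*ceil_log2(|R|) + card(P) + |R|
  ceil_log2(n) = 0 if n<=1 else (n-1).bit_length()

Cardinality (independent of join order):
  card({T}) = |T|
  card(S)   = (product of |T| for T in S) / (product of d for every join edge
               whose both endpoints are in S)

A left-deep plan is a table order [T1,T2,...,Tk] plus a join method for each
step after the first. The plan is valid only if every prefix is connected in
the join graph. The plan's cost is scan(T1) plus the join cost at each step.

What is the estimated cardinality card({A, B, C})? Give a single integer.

Tables in S: A(150), B(50), C(120)
Edges inside S: A-C(d=60), A-B(d=25), C-B(d=10)
numerator = 150 * 50 * 120 = 900000
denominator = 60 * 25 * 10 = 15000
card(S) = 900000 / 15000 = 60

60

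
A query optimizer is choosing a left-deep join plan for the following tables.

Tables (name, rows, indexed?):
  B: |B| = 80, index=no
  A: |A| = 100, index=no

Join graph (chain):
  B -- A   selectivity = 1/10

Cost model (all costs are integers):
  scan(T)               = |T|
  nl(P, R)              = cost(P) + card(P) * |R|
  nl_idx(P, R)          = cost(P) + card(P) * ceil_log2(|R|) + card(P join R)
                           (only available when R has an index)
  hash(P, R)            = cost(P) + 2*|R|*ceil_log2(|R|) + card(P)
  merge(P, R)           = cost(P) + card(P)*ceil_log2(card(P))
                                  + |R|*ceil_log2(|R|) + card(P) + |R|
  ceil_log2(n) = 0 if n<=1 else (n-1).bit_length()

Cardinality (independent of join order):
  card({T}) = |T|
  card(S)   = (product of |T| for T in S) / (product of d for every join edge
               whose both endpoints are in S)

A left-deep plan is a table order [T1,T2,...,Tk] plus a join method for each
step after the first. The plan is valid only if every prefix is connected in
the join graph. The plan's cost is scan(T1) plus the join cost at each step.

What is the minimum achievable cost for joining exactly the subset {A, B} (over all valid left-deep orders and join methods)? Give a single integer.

1320

Selinger DP over subsets of {A,B}:
  {B}: scan cost=80, card=80
  {A}: scan cost=100, card=100
  {AB}: card=800; try (B,hash)→1320, (A,merge)→1520, (B,merge)→1540, (A,hash)→1560, (A,nl)→8080, (B,nl)→8100; best=1320 via (B,hash)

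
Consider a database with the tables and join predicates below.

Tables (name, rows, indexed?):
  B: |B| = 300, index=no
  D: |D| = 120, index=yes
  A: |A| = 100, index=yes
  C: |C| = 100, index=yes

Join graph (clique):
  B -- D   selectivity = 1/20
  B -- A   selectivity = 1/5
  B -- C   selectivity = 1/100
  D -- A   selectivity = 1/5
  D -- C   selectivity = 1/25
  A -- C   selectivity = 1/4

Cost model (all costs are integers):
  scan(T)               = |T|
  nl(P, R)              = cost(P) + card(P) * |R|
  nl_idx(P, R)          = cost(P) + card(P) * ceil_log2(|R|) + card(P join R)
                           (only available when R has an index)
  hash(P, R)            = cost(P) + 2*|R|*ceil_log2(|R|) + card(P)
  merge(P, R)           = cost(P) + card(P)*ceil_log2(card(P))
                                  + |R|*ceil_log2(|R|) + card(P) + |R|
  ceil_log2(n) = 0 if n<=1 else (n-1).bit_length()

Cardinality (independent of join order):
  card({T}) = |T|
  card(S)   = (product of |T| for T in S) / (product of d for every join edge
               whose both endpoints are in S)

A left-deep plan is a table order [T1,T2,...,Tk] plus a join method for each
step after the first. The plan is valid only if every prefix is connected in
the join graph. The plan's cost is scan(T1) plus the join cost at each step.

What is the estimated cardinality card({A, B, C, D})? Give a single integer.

Tables in S: A(100), B(300), C(100), D(120)
Edges inside S: B-D(d=20), B-A(d=5), B-C(d=100), D-A(d=5), D-C(d=25), A-C(d=4)
numerator = 100 * 300 * 100 * 120 = 360000000
denominator = 20 * 5 * 100 * 5 * 25 * 4 = 5000000
card(S) = 360000000 / 5000000 = 72

72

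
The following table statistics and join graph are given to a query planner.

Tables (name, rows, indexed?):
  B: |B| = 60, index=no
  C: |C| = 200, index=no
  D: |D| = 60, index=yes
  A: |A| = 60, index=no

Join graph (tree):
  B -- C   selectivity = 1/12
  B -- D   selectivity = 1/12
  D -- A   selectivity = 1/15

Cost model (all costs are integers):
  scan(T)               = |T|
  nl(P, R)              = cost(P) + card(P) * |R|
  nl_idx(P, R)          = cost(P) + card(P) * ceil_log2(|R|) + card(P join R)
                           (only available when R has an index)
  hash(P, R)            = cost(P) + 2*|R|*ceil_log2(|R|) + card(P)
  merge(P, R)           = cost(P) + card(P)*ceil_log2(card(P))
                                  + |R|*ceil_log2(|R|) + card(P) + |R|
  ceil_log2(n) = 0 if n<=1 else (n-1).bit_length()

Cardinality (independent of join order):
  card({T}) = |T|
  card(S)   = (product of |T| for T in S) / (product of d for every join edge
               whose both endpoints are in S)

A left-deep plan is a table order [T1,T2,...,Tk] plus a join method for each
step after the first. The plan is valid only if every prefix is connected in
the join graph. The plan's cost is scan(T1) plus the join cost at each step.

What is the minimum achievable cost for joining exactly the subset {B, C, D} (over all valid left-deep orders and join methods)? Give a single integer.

Selinger DP over subsets of {B,C,D}:
  {B}: scan cost=60, card=60
  {C}: scan cost=200, card=200
  {D}: scan cost=60, card=60
  {BC}: card=1000; try (B,hash)→1120, (C,merge)→2280, (B,merge)→2420, (C,hash)→3320, (C,nl)→12060, (B,nl)→12200; best=1120 via (B,hash)
  {BD}: card=300; try (D,nl_idx)→720, (D,hash)→840, (B,hash)→840, (D,merge)→900, (B,merge)→900, (D,nl)→3660 …(+1); best=720 via (D,nl_idx)
  {BCD}: card=5000; try (D,hash)→2840, (C,hash)→4220, (C,merge)→5520, (D,nl_idx)→12120, (D,merge)→12540, (C,nl)→60720 …(+1); best=2840 via (D,hash)

2840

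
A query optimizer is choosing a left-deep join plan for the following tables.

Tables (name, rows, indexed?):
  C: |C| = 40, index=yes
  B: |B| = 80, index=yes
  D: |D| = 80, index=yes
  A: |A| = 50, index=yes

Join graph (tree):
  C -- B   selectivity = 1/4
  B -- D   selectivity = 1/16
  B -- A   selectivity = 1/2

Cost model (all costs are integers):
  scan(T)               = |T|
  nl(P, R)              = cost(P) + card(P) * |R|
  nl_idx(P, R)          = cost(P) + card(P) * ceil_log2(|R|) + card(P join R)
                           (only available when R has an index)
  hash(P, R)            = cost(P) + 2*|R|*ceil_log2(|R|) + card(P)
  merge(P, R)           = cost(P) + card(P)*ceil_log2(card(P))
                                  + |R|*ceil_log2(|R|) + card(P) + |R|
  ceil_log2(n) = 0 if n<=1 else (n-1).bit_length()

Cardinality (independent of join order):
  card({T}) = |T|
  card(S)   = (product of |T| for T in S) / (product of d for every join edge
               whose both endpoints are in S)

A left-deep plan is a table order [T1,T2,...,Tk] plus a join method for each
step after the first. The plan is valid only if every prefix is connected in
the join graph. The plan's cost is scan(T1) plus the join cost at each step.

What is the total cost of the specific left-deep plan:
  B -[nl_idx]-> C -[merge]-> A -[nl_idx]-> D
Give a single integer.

step 1: scan B: cost=80, card=80
step 2: join C via nl_idx
    card(P join C) = 80*40/(4) = 800
    cost = 80 + 80*6 + 800 = 1360
step 3: join A via merge
    card(P join A) = 800*50/(2) = 20000
    cost = 1360 + 800*10 + 50*6 + 800 + 50 = 10510
step 4: join D via nl_idx
    card(P join D) = 20000*80/(16) = 100000
    cost = 10510 + 20000*7 + 100000 = 250510

250510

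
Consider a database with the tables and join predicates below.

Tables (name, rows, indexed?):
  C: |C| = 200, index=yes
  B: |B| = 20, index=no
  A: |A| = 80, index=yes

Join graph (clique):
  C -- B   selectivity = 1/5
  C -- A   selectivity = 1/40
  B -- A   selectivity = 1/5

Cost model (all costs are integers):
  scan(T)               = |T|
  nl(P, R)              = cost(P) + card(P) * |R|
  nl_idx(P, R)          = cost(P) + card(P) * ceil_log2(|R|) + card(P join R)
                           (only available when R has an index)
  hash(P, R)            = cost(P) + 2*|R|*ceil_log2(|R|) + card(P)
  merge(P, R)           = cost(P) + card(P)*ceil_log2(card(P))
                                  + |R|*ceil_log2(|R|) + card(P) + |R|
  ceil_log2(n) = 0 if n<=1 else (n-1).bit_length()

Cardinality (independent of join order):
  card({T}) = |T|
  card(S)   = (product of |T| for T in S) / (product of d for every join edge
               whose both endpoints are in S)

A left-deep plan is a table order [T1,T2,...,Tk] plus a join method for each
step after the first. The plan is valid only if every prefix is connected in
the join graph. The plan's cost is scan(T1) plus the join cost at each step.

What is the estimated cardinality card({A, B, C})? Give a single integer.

Tables in S: A(80), B(20), C(200)
Edges inside S: C-B(d=5), C-A(d=40), B-A(d=5)
numerator = 80 * 20 * 200 = 320000
denominator = 5 * 40 * 5 = 1000
card(S) = 320000 / 1000 = 320

320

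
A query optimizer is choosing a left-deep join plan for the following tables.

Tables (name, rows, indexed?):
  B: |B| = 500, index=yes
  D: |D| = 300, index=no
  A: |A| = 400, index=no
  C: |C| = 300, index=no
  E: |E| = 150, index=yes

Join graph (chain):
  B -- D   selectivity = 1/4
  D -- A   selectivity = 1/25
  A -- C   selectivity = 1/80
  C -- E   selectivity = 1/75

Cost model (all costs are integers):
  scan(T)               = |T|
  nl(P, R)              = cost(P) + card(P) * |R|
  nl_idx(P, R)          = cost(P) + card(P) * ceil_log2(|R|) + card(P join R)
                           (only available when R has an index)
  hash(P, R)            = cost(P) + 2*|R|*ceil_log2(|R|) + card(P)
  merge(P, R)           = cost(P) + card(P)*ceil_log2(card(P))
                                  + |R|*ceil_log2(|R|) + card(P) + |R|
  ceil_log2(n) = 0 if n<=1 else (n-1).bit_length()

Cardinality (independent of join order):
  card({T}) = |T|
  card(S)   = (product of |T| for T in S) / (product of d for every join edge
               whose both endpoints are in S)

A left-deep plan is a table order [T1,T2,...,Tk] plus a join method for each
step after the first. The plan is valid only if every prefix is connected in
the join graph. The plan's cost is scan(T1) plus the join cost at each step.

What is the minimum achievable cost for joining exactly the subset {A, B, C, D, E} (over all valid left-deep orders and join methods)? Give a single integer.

63500

Selinger DP over subsets of {A,B,C,D,E}:
  {B}: scan cost=500, card=500
  {D}: scan cost=300, card=300
  {A}: scan cost=400, card=400
  {C}: scan cost=300, card=300
  {E}: scan cost=150, card=150
  {BD}: card=37500; try (D,hash)→6400, (B,merge)→8300, (D,merge)→8500, (B,hash)→9600, (B,nl_idx)→40500, (B,nl)→150300 …(+1); best=6400 via (D,hash)
  {AD}: card=4800; try (D,hash)→6200, (A,merge)→7300, (D,merge)→7400, (A,hash)→7800, (A,nl)→120300, (D,nl)→120400; best=6200 via (D,hash)
  {AC}: card=1500; try (C,hash)→6200, (A,merge)→7300, (C,merge)→7400, (A,hash)→7800, (A,nl)→120300, (C,nl)→120400; best=6200 via (C,hash)
  {CE}: card=600; try (E,hash)→3000, (E,nl_idx)→3300, (C,merge)→4500, (E,merge)→4650, (C,hash)→5700, (C,nl)→45150 …(+1); best=3000 via (E,hash)
  {ABD}: card=600000; try (B,hash)→20000, (A,hash)→51100, (B,merge)→78400, (A,merge)→647900, (B,nl_idx)→649400, (B,nl)→2406200 …(+1); best=20000 via (B,hash)
  {ACD}: card=18000; try (D,hash)→13100, (C,hash)→16400, (D,merge)→27200, (C,merge)→76400, (D,nl)→456200, (C,nl)→1446200; best=13100 via (D,hash)
  {ACE}: card=3000; try (E,hash)→10100, (A,hash)→10800, (A,merge)→13600, (E,nl_idx)→21200, (E,merge)→25550, (E,nl)→231200 …(+1); best=10100 via (E,hash)
  {ABCD}: card=2250000; try (B,hash)→40100, (B,merge)→306100, (C,hash)→625400, (B,nl_idx)→2425100, (B,nl)→9013100, (C,merge)→12623000 …(+1); best=40100 via (B,hash)
  {ACDE}: card=36000; try (D,hash)→18500, (E,hash)→33500, (D,merge)→52100, (E,nl_idx)→193100, (E,merge)→302450, (D,nl)→910100 …(+1); best=18500 via (D,hash)
  {ABCDE}: card=4500000; try (B,hash)→63500, (B,merge)→635500, (E,hash)→2292500, (B,nl_idx)→4842500, (B,nl)→18018500, (E,nl_idx)→22540100 …(+2); best=63500 via (B,hash)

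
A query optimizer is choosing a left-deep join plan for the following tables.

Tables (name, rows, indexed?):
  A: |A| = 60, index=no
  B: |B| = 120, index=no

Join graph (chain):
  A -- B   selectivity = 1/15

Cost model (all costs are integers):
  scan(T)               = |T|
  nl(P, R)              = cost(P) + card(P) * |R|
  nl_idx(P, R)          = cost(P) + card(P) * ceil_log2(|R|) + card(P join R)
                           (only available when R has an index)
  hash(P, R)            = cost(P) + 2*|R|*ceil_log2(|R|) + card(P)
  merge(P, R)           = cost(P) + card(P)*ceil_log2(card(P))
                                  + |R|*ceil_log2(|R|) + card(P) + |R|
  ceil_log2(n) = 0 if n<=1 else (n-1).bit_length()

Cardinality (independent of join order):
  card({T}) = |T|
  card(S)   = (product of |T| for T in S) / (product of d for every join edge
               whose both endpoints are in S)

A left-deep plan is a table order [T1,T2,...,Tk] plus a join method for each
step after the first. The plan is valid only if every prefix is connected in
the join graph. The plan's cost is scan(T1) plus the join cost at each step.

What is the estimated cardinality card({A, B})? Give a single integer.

480

Tables in S: A(60), B(120)
Edges inside S: A-B(d=15)
numerator = 60 * 120 = 7200
denominator = 15 = 15
card(S) = 7200 / 15 = 480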